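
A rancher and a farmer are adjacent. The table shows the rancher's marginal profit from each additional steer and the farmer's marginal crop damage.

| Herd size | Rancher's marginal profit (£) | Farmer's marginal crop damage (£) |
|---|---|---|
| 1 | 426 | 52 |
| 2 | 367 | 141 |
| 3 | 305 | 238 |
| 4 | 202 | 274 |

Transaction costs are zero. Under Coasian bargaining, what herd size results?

Bargaining reaches the level where marginal profit last exceeds marginal crop damage.
That holds through level 3 (305 ≥ 238) but not at 4 (202 < 274).

3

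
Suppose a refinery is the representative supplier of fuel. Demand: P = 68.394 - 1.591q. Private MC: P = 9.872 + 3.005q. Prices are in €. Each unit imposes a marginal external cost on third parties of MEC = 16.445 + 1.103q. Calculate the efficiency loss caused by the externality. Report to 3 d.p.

DWL = €81.560

Market equilibrium (private): 9.872 + 3.005q = 68.394 - 1.591q → q_m = 12.7332.
Social marginal cost = private MC + MEC = 26.317 + 4.108q.
Set SMC = demand: 26.317 + 4.108q = 68.394 - 1.591q → q* = 7.3832.
The welfare-loss triangle has base |q_m − q*| and height MEC(q_m) (the vertical gap between SMC and demand is zero at q* and MEC at q_m).
DWL = ½ × 5.3500 × 30.4898 = 81.5602.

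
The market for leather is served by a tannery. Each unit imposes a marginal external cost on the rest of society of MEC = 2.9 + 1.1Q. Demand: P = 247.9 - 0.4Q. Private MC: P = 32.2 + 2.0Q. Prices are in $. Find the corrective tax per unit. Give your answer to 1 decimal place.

tax = $69.8 per unit

Social marginal cost = private MC + MEC = 35.1 + 3.1Q.
Set SMC = demand: 35.1 + 3.1Q = 247.9 - 0.4Q → Q* = 60.8000.
The Pigouvian tax equals MEC at Q*: 2.9 + 1.1×60.8000 = 69.7800.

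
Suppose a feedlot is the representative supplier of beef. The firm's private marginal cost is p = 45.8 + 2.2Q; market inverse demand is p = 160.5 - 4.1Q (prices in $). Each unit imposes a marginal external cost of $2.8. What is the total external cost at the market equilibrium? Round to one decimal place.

$51.0

Market equilibrium (private): 45.8 + 2.2Q = 160.5 - 4.1Q → Q_m = 18.2063.
Total external cost = MEC × Q_m = 2.8 × 18.2063 = 50.9776.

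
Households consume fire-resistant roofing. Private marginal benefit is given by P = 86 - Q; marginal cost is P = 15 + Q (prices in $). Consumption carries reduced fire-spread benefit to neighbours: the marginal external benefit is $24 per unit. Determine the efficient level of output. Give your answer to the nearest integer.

Social marginal benefit = demand + MEB = 110 - Q.
Set SMB = MC: 110 - Q = 15 + Q → Q* = 47.5000.

Q* = 48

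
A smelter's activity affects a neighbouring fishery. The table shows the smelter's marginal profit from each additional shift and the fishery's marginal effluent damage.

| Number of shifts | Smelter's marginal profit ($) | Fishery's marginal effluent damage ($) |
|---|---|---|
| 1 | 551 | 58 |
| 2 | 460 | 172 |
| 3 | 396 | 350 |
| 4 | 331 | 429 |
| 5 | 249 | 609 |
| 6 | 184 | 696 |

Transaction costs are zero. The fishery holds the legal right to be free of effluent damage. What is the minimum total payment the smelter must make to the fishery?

$580

Efficient level: marginal profit ≥ marginal effluent damage through level 3, so k* = 3.
With the fishery holding the right, the smelter must at least compensate total damage at k*: 58 + 172 + 350 = 580.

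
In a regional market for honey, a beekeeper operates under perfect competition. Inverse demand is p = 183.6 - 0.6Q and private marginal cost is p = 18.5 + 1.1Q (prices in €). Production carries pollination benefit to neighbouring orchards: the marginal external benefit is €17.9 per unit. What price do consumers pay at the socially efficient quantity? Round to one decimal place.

Social marginal cost = private MC − MEB = 0.6 + 1.1Q.
Set SMC = demand: 0.6 + 1.1Q = 183.6 - 0.6Q → Q* = 107.6471.
Consumer price on the demand curve at Q*: 183.6 − 0.6×107.6471 = 119.0117.

P = €119.0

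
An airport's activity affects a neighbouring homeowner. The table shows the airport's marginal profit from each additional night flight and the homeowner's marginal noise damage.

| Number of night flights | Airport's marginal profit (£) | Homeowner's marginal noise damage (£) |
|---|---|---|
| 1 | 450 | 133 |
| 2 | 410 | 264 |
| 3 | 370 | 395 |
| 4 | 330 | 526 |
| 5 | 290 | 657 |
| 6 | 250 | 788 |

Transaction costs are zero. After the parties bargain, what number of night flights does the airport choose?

Bargaining reaches the level where marginal profit last exceeds marginal noise damage.
That holds through level 2 (410 ≥ 264) but not at 3 (370 < 395).

2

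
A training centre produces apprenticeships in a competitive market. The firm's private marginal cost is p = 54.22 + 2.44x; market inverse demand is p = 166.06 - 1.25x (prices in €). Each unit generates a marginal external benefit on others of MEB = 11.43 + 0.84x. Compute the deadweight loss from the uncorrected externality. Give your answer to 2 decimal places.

DWL = €238.74

Market equilibrium (private): 54.22 + 2.44x = 166.06 - 1.25x → x_m = 30.3089.
Social marginal cost = private MC − MEB = 42.79 + 1.60x.
Set SMC = demand: 42.79 + 1.60x = 166.06 - 1.25x → x* = 43.2526.
Between x* and x_m the wedge demand − SMC runs linearly from 0 to MEB(x_m), so the loss is a triangle.
DWL = ½ × 12.9437 × 36.8895 = 238.7433.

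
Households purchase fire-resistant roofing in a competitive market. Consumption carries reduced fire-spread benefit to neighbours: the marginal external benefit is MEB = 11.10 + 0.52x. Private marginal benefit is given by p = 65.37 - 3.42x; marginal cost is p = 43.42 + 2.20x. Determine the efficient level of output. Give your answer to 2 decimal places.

Social marginal benefit = demand + MEB = 76.47 - 2.90x.
Set SMB = MC: 76.47 - 2.90x = 43.42 + 2.20x → x* = 6.4804.

x* = 6.48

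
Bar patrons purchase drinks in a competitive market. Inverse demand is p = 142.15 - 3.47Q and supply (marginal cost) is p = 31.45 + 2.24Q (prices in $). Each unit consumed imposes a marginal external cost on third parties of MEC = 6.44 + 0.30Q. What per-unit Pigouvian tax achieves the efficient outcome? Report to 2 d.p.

Social marginal benefit = demand − MEC = 135.71 - 3.77Q.
Set SMB = MC: 135.71 - 3.77Q = 31.45 + 2.24Q → Q* = 17.3478.
The Pigouvian tax equals MEC at Q*: 6.44 + 0.30×17.3478 = 11.6443.

tax = $11.64 per unit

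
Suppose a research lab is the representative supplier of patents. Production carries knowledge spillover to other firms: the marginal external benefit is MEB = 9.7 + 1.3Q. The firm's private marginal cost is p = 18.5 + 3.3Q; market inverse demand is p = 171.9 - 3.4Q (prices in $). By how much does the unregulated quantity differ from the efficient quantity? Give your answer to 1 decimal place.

Market equilibrium (private): 18.5 + 3.3Q = 171.9 - 3.4Q → Q_m = 22.8955.
Social marginal cost = private MC − MEB = 8.8 + 2.0Q.
Set SMC = demand: 8.8 + 2.0Q = 171.9 - 3.4Q → Q* = 30.2037.
Gap = |22.8955 − 30.2037| = 7.3082.

7.3 units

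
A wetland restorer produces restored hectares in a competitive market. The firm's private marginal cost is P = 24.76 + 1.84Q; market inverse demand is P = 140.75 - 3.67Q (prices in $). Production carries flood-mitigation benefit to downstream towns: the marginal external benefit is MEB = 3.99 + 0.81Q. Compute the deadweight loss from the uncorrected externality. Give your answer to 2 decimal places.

Market equilibrium (private): 24.76 + 1.84Q = 140.75 - 3.67Q → Q_m = 21.0508.
Social marginal cost = private MC − MEB = 20.77 + 1.03Q.
Set SMC = demand: 20.77 + 1.03Q = 140.75 - 3.67Q → Q* = 25.5277.
Between Q* and Q_m the wedge demand − SMC runs linearly from 0 to MEB(Q_m), so the loss is a triangle.
DWL = ½ × 4.4769 × 21.0412 = 47.0997.

DWL = $47.10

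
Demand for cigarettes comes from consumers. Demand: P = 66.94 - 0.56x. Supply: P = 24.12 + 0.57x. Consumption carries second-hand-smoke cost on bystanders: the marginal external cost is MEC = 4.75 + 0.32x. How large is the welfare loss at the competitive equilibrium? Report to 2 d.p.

Market equilibrium (private): 24.12 + 0.57x = 66.94 - 0.56x → x_m = 37.8938.
Social marginal benefit = demand − MEC = 62.19 - 0.88x.
Set SMB = MC: 62.19 - 0.88x = 24.12 + 0.57x → x* = 26.2552.
The welfare-loss triangle has base |x_m − x*| and height MEC(x_m) (the vertical gap between SMB and MC is zero at x* and MEC at x_m).
DWL = ½ × 11.6386 × 16.8760 = 98.2065.

DWL = 98.21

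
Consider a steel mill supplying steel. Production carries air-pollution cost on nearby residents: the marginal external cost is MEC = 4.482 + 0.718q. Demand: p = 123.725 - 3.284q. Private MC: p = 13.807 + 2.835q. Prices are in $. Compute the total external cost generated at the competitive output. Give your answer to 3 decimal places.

$196.355

Market equilibrium (private): 13.807 + 2.835q = 123.725 - 3.284q → q_m = 17.9634.
Total external cost = ∫₀^{q_m} (4.482 + 0.718q) dq = 4.482×17.9634 + ½×0.718×17.9634² = 196.3554.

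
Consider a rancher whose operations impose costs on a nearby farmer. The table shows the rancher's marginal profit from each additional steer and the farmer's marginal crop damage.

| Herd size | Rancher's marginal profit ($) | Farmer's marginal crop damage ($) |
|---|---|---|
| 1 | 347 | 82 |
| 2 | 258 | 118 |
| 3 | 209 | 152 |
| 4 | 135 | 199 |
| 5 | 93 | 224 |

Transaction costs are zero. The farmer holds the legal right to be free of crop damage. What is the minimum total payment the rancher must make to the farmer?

$352

Efficient level: marginal profit ≥ marginal crop damage through level 3, so k* = 3.
With the farmer holding the right, the rancher must at least compensate total damage at k*: 82 + 118 + 152 = 352.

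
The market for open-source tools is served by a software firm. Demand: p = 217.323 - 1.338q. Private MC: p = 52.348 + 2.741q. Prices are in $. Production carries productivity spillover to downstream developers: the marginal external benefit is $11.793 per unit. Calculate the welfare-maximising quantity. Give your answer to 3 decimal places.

q* = 43.336

Social marginal cost = private MC − MEB = 40.555 + 2.741q.
Set SMC = demand: 40.555 + 2.741q = 217.323 - 1.338q → q* = 43.3361.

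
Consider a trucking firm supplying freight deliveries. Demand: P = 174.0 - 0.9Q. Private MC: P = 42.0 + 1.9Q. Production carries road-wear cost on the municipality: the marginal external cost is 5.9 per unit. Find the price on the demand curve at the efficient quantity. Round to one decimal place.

Social marginal cost = private MC + MEC = 47.9 + 1.9Q.
Set SMC = demand: 47.9 + 1.9Q = 174.0 - 0.9Q → Q* = 45.0357.
Consumer price on the demand curve at Q*: 174.0 − 0.9×45.0357 = 133.4679.

P = 133.5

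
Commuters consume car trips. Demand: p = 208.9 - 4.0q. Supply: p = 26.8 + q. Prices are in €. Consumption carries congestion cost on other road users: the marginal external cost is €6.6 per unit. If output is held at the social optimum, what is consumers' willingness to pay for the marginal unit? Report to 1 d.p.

Social marginal benefit = demand − MEC = 202.3 - 4.0q.
Set SMB = MC: 202.3 - 4.0q = 26.8 + q → q* = 35.1000.
Consumer price on the demand curve at q*: 208.9 − 4.0×35.1000 = 68.5000.

P = €68.5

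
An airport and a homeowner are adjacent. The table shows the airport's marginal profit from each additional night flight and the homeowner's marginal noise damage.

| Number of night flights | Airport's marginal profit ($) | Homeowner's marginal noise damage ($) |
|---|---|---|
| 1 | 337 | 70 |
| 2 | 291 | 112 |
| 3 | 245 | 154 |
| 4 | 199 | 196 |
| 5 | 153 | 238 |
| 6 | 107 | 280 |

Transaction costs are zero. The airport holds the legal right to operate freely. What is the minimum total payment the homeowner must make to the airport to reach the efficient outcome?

$260

Left alone the airport would choose level 6 (marginal profit stays positive).
Efficient level: k* = 4 (marginal profit ≥ marginal noise damage through 4).
The homeowner must at least cover the airport's forgone profit from cutting 6→4: 153 + 107 = 260.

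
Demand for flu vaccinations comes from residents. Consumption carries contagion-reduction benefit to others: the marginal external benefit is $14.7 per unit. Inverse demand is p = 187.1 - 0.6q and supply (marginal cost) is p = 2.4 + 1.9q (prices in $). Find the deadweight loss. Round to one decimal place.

DWL = $43.2

Market equilibrium (private): 2.4 + 1.9q = 187.1 - 0.6q → q_m = 73.8800.
Social marginal benefit = demand + MEB = 201.8 - 0.6q.
Set SMB = MC: 201.8 - 0.6q = 2.4 + 1.9q → q* = 79.7600.
Between q* and q_m the wedge SMB − MC runs linearly from 0 to MEB(q_m), so the loss is a triangle.
DWL = ½ × 5.8800 × 14.7000 = 43.2180.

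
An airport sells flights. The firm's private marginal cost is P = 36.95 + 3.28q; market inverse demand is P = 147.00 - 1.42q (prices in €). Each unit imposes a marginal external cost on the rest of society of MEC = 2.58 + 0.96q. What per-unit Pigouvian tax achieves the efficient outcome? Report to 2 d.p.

tax = €20.81 per unit

Social marginal cost = private MC + MEC = 39.53 + 4.24q.
Set SMC = demand: 39.53 + 4.24q = 147.00 - 1.42q → q* = 18.9876.
The Pigouvian tax equals MEC at q*: 2.58 + 0.96×18.9876 = 20.8081.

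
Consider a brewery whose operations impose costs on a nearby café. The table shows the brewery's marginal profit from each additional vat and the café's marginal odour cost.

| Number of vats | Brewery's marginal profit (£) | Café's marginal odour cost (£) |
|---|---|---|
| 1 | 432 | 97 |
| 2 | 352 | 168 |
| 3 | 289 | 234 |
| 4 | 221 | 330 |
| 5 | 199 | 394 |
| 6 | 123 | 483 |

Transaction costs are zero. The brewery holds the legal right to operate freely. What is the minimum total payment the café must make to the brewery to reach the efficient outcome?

Left alone the brewery would choose level 6 (marginal profit stays positive).
Efficient level: k* = 3 (marginal profit ≥ marginal odour cost through 3).
The café must at least cover the brewery's forgone profit from cutting 6→3: 221 + 199 + 123 = 543.

£543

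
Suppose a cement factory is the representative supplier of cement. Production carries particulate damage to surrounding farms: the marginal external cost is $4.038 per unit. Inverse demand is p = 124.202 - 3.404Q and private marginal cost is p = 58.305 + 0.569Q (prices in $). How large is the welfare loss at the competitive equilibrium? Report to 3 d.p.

Market equilibrium (private): 58.305 + 0.569Q = 124.202 - 3.404Q → Q_m = 16.5862.
Social marginal cost = private MC + MEC = 62.343 + 0.569Q.
Set SMC = demand: 62.343 + 0.569Q = 124.202 - 3.404Q → Q* = 15.5698.
The welfare-loss triangle has base |Q_m − Q*| and height MEC(Q_m) (the vertical gap between SMC and demand is zero at Q* and MEC at Q_m).
DWL = ½ × 1.0164 × 4.0380 = 2.0521.

DWL = $2.052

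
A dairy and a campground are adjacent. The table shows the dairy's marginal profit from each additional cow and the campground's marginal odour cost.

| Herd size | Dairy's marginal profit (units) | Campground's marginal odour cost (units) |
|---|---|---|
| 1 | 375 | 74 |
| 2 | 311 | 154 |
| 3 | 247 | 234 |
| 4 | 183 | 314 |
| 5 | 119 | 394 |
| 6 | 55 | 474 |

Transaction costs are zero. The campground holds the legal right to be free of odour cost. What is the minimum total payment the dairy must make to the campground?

Efficient level: marginal profit ≥ marginal odour cost through level 3, so k* = 3.
With the campground holding the right, the dairy must at least compensate total damage at k*: 74 + 154 + 234 = 462.

462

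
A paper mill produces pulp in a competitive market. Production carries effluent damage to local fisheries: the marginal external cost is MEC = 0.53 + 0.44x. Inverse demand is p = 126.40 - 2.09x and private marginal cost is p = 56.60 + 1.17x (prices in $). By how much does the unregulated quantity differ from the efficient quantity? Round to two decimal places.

Market equilibrium (private): 56.60 + 1.17x = 126.40 - 2.09x → x_m = 21.4110.
Social marginal cost = private MC + MEC = 57.13 + 1.61x.
Set SMC = demand: 57.13 + 1.61x = 126.40 - 2.09x → x* = 18.7216.
Gap = |21.4110 − 18.7216| = 2.6894.

2.69 units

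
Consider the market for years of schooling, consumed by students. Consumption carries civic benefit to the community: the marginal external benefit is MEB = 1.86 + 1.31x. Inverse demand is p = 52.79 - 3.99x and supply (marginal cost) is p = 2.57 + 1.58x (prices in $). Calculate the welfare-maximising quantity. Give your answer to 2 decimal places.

Social marginal benefit = demand + MEB = 54.65 - 2.68x.
Set SMB = MC: 54.65 - 2.68x = 2.57 + 1.58x → x* = 12.2254.

x* = 12.23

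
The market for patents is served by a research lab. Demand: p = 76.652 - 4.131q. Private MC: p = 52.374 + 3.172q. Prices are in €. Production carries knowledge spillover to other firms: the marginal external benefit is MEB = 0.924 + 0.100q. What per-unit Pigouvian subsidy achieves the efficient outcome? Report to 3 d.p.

Social marginal cost = private MC − MEB = 51.450 + 3.072q.
Set SMC = demand: 51.450 + 3.072q = 76.652 - 4.131q → q* = 3.4988.
The Pigouvian subsidy equals MEB at q*: 0.924 + 0.100×3.4988 = 1.2739.

subsidy = €1.274 per unit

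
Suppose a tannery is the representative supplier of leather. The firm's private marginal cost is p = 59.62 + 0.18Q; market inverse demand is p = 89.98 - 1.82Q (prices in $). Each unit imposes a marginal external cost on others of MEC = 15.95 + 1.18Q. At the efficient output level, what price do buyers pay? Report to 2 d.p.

Social marginal cost = private MC + MEC = 75.57 + 1.36Q.
Set SMC = demand: 75.57 + 1.36Q = 89.98 - 1.82Q → Q* = 4.5314.
Consumer price on the demand curve at Q*: 89.98 − 1.82×4.5314 = 81.7329.

P = $81.73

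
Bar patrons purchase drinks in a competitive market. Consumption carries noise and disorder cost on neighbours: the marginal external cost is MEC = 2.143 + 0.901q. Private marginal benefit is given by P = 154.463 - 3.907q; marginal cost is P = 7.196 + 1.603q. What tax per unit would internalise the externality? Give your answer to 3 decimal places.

Social marginal benefit = demand − MEC = 152.320 - 4.808q.
Set SMB = MC: 152.320 - 4.808q = 7.196 + 1.603q → q* = 22.6367.
The Pigouvian tax equals MEC at q*: 2.143 + 0.901×22.6367 = 22.5387.

tax = 22.539 per unit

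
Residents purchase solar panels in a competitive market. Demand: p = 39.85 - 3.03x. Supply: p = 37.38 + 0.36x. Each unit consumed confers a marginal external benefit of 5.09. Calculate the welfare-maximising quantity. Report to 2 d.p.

Social marginal benefit = demand + MEB = 44.94 - 3.03x.
Set SMB = MC: 44.94 - 3.03x = 37.38 + 0.36x → x* = 2.2301.

x* = 2.23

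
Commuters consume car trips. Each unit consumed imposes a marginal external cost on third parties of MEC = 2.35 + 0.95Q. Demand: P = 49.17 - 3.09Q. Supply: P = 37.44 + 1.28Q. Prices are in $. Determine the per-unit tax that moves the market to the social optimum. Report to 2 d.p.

tax = $4.03 per unit

Social marginal benefit = demand − MEC = 46.82 - 4.04Q.
Set SMB = MC: 46.82 - 4.04Q = 37.44 + 1.28Q → Q* = 1.7632.
The Pigouvian tax equals MEC at Q*: 2.35 + 0.95×1.7632 = 4.0250.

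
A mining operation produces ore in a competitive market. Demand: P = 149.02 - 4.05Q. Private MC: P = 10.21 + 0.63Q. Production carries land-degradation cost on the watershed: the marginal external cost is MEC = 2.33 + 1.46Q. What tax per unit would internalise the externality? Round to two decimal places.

tax = 34.78 per unit

Social marginal cost = private MC + MEC = 12.54 + 2.09Q.
Set SMC = demand: 12.54 + 2.09Q = 149.02 - 4.05Q → Q* = 22.2280.
The Pigouvian tax equals MEC at Q*: 2.33 + 1.46×22.2280 = 34.7829.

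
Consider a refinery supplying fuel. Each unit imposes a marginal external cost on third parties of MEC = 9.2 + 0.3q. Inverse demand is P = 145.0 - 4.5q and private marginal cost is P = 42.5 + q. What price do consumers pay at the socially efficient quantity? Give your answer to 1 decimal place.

Social marginal cost = private MC + MEC = 51.7 + 1.3q.
Set SMC = demand: 51.7 + 1.3q = 145.0 - 4.5q → q* = 16.0862.
Consumer price on the demand curve at q*: 145.0 − 4.5×16.0862 = 72.6121.

P = 72.6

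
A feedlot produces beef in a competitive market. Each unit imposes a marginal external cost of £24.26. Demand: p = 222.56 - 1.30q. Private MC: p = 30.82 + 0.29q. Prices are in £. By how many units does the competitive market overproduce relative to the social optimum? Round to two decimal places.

Market equilibrium (private): 30.82 + 0.29q = 222.56 - 1.30q → q_m = 120.5912.
Social marginal cost = private MC + MEC = 55.08 + 0.29q.
Set SMC = demand: 55.08 + 0.29q = 222.56 - 1.30q → q* = 105.3333.
Gap = |120.5912 − 105.3333| = 15.2579.

15.26 units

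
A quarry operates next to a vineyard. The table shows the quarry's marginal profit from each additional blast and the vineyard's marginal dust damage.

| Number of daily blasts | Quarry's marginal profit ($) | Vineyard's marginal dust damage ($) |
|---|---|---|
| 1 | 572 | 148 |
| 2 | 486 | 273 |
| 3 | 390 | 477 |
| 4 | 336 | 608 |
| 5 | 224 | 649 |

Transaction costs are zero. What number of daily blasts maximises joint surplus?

2

Bargaining reaches the level where marginal profit last exceeds marginal dust damage.
That holds through level 2 (486 ≥ 273) but not at 3 (390 < 477).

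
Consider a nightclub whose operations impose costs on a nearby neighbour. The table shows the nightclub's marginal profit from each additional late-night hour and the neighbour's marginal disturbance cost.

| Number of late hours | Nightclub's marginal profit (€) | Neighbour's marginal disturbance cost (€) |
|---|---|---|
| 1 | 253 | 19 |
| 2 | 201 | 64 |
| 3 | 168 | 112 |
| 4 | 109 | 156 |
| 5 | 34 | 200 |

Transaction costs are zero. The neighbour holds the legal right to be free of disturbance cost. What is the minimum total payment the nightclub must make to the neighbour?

€195

Efficient level: marginal profit ≥ marginal disturbance cost through level 3, so k* = 3.
With the neighbour holding the right, the nightclub must at least compensate total damage at k*: 19 + 64 + 112 = 195.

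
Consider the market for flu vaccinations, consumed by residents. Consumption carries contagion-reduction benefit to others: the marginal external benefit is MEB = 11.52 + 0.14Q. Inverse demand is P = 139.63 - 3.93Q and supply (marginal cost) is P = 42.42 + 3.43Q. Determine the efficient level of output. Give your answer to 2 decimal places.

Social marginal benefit = demand + MEB = 151.15 - 3.79Q.
Set SMB = MC: 151.15 - 3.79Q = 42.42 + 3.43Q → Q* = 15.0596.

Q* = 15.06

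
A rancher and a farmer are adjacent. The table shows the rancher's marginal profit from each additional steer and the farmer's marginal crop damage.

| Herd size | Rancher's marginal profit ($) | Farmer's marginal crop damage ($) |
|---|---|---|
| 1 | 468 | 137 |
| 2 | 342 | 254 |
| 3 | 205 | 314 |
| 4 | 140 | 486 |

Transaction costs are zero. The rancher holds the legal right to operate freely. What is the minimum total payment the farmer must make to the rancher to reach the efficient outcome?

$345

Left alone the rancher would choose level 4 (marginal profit stays positive).
Efficient level: k* = 2 (marginal profit ≥ marginal crop damage through 2).
The farmer must at least cover the rancher's forgone profit from cutting 4→2: 205 + 140 = 345.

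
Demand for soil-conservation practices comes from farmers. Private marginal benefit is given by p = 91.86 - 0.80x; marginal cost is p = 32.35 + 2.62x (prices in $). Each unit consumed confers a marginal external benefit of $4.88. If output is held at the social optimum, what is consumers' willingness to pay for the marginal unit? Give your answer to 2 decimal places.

P = $76.80

Social marginal benefit = demand + MEB = 96.74 - 0.80x.
Set SMB = MC: 96.74 - 0.80x = 32.35 + 2.62x → x* = 18.8275.
Consumer price on the demand curve at x*: 91.86 − 0.80×18.8275 = 76.7980.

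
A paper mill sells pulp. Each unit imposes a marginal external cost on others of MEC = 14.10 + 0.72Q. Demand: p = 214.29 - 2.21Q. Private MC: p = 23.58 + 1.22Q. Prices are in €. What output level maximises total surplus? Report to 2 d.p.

Q* = 42.56

Social marginal cost = private MC + MEC = 37.68 + 1.94Q.
Set SMC = demand: 37.68 + 1.94Q = 214.29 - 2.21Q → Q* = 42.5566.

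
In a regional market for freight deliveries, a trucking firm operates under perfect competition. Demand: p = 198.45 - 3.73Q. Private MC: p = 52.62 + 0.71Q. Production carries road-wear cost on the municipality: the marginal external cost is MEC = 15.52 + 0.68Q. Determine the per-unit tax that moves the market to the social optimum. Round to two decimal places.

tax = 32.83 per unit

Social marginal cost = private MC + MEC = 68.14 + 1.39Q.
Set SMC = demand: 68.14 + 1.39Q = 198.45 - 3.73Q → Q* = 25.4512.
The Pigouvian tax equals MEC at Q*: 15.52 + 0.68×25.4512 = 32.8268.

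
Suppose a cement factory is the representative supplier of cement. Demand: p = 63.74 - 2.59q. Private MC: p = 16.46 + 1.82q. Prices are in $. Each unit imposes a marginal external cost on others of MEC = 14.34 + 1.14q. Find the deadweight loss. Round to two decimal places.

DWL = $63.56

Market equilibrium (private): 16.46 + 1.82q = 63.74 - 2.59q → q_m = 10.7211.
Social marginal cost = private MC + MEC = 30.80 + 2.96q.
Set SMC = demand: 30.80 + 2.96q = 63.74 - 2.59q → q* = 5.9351.
Height of the DWL triangle at q_m is SMC(q_m) − demand(q_m) = MEC(q_m) = 26.5620.
DWL = ½ × 4.7860 × 26.5620 = 63.5629.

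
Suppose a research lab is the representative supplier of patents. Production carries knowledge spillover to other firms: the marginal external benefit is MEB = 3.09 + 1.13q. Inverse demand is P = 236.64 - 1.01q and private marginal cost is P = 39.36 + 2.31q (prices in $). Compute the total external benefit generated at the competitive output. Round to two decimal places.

$2178.59

Market equilibrium (private): 39.36 + 2.31q = 236.64 - 1.01q → q_m = 59.4217.
Total external benefit = ∫₀^{q_m} (3.09 + 1.13q) dq = 3.09×59.4217 + ½×1.13×59.4217² = 2178.5933.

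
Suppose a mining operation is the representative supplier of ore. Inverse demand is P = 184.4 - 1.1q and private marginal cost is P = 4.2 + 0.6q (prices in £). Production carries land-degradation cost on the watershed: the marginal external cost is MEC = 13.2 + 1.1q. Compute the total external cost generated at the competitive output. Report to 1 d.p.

£7579.0

Market equilibrium (private): 4.2 + 0.6q = 184.4 - 1.1q → q_m = 106.0000.
Total external cost = ∫₀^{q_m} (13.2 + 1.1q) dq = 13.2×106.0000 + ½×1.1×106.0000² = 7579.0000.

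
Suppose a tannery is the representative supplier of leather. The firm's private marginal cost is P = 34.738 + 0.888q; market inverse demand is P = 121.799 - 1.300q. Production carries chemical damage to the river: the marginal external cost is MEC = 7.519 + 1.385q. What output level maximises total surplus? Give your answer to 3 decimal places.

q* = 22.262

Social marginal cost = private MC + MEC = 42.257 + 2.273q.
Set SMC = demand: 42.257 + 2.273q = 121.799 - 1.300q → q* = 22.2620.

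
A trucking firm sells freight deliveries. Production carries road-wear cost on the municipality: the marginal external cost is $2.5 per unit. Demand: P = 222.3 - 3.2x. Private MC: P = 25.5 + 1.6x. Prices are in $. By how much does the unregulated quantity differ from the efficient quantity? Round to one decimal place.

0.5 units

Market equilibrium (private): 25.5 + 1.6x = 222.3 - 3.2x → x_m = 41.0000.
Social marginal cost = private MC + MEC = 28.0 + 1.6x.
Set SMC = demand: 28.0 + 1.6x = 222.3 - 3.2x → x* = 40.4792.
Gap = |41.0000 − 40.4792| = 0.5208.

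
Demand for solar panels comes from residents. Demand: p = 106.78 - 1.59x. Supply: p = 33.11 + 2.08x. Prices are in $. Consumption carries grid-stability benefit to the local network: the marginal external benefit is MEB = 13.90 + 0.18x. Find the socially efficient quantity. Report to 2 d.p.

Social marginal benefit = demand + MEB = 120.68 - 1.41x.
Set SMB = MC: 120.68 - 1.41x = 33.11 + 2.08x → x* = 25.0917.

x* = 25.09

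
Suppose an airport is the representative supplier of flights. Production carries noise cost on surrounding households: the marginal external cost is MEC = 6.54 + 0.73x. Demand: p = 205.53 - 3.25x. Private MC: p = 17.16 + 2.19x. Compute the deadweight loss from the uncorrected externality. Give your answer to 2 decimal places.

Market equilibrium (private): 17.16 + 2.19x = 205.53 - 3.25x → x_m = 34.6268.
Social marginal cost = private MC + MEC = 23.70 + 2.92x.
Set SMC = demand: 23.70 + 2.92x = 205.53 - 3.25x → x* = 29.4700.
The loss is the area between SMC and demand from x* to x_m; with linear curves that's a triangle of height MEC(x_m).
DWL = ½ × 5.1568 × 31.8176 = 82.0385.

DWL = 82.04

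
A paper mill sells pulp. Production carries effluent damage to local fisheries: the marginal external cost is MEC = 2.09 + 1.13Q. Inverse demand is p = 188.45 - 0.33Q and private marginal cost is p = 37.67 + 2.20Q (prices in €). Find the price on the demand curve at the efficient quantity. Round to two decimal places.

P = €175.04

Social marginal cost = private MC + MEC = 39.76 + 3.33Q.
Set SMC = demand: 39.76 + 3.33Q = 188.45 - 0.33Q → Q* = 40.6257.
Consumer price on the demand curve at Q*: 188.45 − 0.33×40.6257 = 175.0435.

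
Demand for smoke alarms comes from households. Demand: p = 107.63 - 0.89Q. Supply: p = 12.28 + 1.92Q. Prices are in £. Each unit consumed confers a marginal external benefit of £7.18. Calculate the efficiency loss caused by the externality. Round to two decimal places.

DWL = £9.17

Market equilibrium (private): 12.28 + 1.92Q = 107.63 - 0.89Q → Q_m = 33.9324.
Social marginal benefit = demand + MEB = 114.81 - 0.89Q.
Set SMB = MC: 114.81 - 0.89Q = 12.28 + 1.92Q → Q* = 36.4875.
Height of the DWL triangle at Q_m is SMB(Q_m) − MC(Q_m) = MEB(Q_m) = 7.1800.
DWL = ½ × 2.5551 × 7.1800 = 9.1728.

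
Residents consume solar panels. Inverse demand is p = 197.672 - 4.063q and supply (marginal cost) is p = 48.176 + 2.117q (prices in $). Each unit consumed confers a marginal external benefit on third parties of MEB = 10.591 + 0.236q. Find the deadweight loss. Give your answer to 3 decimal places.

DWL = $22.349

Market equilibrium (private): 48.176 + 2.117q = 197.672 - 4.063q → q_m = 24.1903.
Social marginal benefit = demand + MEB = 208.263 - 3.827q.
Set SMB = MC: 208.263 - 3.827q = 48.176 + 2.117q → q* = 26.9325.
Height of the DWL triangle at q_m is SMB(q_m) − MC(q_m) = MEB(q_m) = 16.2999.
DWL = ½ × 2.7422 × 16.2999 = 22.3488.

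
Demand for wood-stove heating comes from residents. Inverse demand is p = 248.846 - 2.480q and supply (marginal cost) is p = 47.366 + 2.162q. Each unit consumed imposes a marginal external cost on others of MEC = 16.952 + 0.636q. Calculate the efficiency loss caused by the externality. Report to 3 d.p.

DWL = 188.074

Market equilibrium (private): 47.366 + 2.162q = 248.846 - 2.480q → q_m = 43.4037.
Social marginal benefit = demand − MEC = 231.894 - 3.116q.
Set SMB = MC: 231.894 - 3.116q = 47.366 + 2.162q → q* = 34.9617.
The welfare-loss triangle has base |q_m − q*| and height MEC(q_m) (the vertical gap between SMB and MC is zero at q* and MEC at q_m).
DWL = ½ × 8.4420 × 44.5568 = 188.0743.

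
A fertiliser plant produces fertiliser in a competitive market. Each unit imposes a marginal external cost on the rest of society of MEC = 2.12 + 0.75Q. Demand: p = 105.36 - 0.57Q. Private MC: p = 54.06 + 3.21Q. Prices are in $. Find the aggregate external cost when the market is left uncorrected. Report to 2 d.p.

Market equilibrium (private): 54.06 + 3.21Q = 105.36 - 0.57Q → Q_m = 13.5714.
Total external cost = ∫₀^{Q_m} (2.12 + 0.75Q) dQ = 2.12×13.5714 + ½×0.75×13.5714² = 97.8400.

$97.84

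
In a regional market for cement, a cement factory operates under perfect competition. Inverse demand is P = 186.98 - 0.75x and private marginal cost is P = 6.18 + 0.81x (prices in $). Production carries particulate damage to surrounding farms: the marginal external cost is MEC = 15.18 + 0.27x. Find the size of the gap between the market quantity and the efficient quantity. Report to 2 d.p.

25.39 units

Market equilibrium (private): 6.18 + 0.81x = 186.98 - 0.75x → x_m = 115.8974.
Social marginal cost = private MC + MEC = 21.36 + 1.08x.
Set SMC = demand: 21.36 + 1.08x = 186.98 - 0.75x → x* = 90.5027.
Gap = |115.8974 − 90.5027| = 25.3947.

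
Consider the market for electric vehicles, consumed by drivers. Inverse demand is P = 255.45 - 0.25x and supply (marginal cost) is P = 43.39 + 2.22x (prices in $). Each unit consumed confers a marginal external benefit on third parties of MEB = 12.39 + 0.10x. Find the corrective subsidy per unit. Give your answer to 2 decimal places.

subsidy = $21.86 per unit

Social marginal benefit = demand + MEB = 267.84 - 0.15x.
Set SMB = MC: 267.84 - 0.15x = 43.39 + 2.22x → x* = 94.7046.
The Pigouvian subsidy equals MEB at x*: 12.39 + 0.10×94.7046 = 21.8605.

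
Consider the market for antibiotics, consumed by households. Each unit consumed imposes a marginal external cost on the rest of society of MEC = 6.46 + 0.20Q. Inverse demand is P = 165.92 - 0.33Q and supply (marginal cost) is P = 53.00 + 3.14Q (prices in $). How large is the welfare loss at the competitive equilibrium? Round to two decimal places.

Market equilibrium (private): 53.00 + 3.14Q = 165.92 - 0.33Q → Q_m = 32.5418.
Social marginal benefit = demand − MEC = 159.46 - 0.53Q.
Set SMB = MC: 159.46 - 0.53Q = 53.00 + 3.14Q → Q* = 29.0082.
The welfare-loss triangle has base |Q_m − Q*| and height MEC(Q_m) (the vertical gap between SMB and MC is zero at Q* and MEC at Q_m).
DWL = ½ × 3.5336 × 12.9684 = 22.9126.

DWL = $22.91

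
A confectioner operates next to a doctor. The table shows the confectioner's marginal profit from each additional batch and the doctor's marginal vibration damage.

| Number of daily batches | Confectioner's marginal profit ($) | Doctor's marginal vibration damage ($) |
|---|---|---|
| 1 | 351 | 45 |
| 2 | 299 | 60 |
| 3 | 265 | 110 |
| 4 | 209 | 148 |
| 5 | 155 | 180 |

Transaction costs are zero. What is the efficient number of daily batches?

4

Bargaining reaches the level where marginal profit last exceeds marginal vibration damage.
That holds through level 4 (209 ≥ 148) but not at 5 (155 < 180).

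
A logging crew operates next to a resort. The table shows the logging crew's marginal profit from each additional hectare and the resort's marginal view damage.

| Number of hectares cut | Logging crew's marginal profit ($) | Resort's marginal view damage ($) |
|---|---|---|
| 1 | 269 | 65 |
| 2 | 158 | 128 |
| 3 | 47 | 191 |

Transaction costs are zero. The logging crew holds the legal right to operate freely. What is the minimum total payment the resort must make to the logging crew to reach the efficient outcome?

$47

Left alone the logging crew would choose level 3 (marginal profit stays positive).
Efficient level: k* = 2 (marginal profit ≥ marginal view damage through 2).
The resort must at least cover the logging crew's forgone profit from cutting 3→2: 47 = 47.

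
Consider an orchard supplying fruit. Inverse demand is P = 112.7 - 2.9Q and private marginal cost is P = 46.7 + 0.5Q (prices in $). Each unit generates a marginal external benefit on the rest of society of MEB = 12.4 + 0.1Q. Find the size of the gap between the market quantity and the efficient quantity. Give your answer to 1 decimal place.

4.3 units

Market equilibrium (private): 46.7 + 0.5Q = 112.7 - 2.9Q → Q_m = 19.4118.
Social marginal cost = private MC − MEB = 34.3 + 0.4Q.
Set SMC = demand: 34.3 + 0.4Q = 112.7 - 2.9Q → Q* = 23.7576.
Gap = |19.4118 − 23.7576| = 4.3458.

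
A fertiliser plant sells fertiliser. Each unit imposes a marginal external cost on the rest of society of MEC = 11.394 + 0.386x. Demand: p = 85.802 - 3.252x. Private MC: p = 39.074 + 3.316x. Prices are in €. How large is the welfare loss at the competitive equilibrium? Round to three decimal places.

Market equilibrium (private): 39.074 + 3.316x = 85.802 - 3.252x → x_m = 7.1145.
Social marginal cost = private MC + MEC = 50.468 + 3.702x.
Set SMC = demand: 50.468 + 3.702x = 85.802 - 3.252x → x* = 5.0811.
The loss is the area between SMC and demand from x* to x_m; with linear curves that's a triangle of height MEC(x_m).
DWL = ½ × 2.0334 × 14.1402 = 14.3763.

DWL = €14.376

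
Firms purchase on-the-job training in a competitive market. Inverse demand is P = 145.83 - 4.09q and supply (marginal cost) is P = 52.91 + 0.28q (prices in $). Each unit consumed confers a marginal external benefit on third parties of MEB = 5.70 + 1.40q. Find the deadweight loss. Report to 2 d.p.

DWL = $211.79

Market equilibrium (private): 52.91 + 0.28q = 145.83 - 4.09q → q_m = 21.2632.
Social marginal benefit = demand + MEB = 151.53 - 2.69q.
Set SMB = MC: 151.53 - 2.69q = 52.91 + 0.28q → q* = 33.2054.
Height of the DWL triangle at q_m is SMB(q_m) − MC(q_m) = MEB(q_m) = 35.4684.
DWL = ½ × 11.9422 × 35.4684 = 211.7854.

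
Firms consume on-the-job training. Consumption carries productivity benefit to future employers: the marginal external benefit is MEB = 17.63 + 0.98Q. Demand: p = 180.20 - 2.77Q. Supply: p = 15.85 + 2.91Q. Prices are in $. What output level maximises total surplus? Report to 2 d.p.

Q* = 38.72

Social marginal benefit = demand + MEB = 197.83 - 1.79Q.
Set SMB = MC: 197.83 - 1.79Q = 15.85 + 2.91Q → Q* = 38.7191.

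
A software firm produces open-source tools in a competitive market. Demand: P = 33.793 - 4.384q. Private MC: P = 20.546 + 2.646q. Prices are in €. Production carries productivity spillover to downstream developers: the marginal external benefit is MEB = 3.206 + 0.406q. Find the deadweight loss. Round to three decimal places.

Market equilibrium (private): 20.546 + 2.646q = 33.793 - 4.384q → q_m = 1.8844.
Social marginal cost = private MC − MEB = 17.340 + 2.240q.
Set SMC = demand: 17.340 + 2.240q = 33.793 - 4.384q → q* = 2.4838.
Height of the DWL triangle at q_m is demand(q_m) − SMC(q_m) = MEB(q_m) = 3.9710.
DWL = ½ × 0.5994 × 3.9710 = 1.1901.

DWL = €1.190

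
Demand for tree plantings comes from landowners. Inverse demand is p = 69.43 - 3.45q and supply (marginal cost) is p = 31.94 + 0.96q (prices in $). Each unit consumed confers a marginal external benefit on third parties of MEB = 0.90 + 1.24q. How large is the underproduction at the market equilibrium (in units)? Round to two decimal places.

3.61 units

Market equilibrium (private): 31.94 + 0.96q = 69.43 - 3.45q → q_m = 8.5011.
Social marginal benefit = demand + MEB = 70.33 - 2.21q.
Set SMB = MC: 70.33 - 2.21q = 31.94 + 0.96q → q* = 12.1104.
Gap = |8.5011 − 12.1104| = 3.6093.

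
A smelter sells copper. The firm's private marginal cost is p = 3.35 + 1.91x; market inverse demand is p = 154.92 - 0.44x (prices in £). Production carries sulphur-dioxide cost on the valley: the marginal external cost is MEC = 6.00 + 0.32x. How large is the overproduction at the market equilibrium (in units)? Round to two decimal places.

9.98 units

Market equilibrium (private): 3.35 + 1.91x = 154.92 - 0.44x → x_m = 64.4979.
Social marginal cost = private MC + MEC = 9.35 + 2.23x.
Set SMC = demand: 9.35 + 2.23x = 154.92 - 0.44x → x* = 54.5206.
Gap = |64.4979 − 54.5206| = 9.9773.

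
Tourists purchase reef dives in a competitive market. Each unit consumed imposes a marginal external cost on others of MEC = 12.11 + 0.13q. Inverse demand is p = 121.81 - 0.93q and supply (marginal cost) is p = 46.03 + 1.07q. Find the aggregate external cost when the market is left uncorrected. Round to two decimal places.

552.17

Market equilibrium (private): 46.03 + 1.07q = 121.81 - 0.93q → q_m = 37.8900.
Total external cost = ∫₀^{q_m} (12.11 + 0.13q) dq = 12.11×37.8900 + ½×0.13×37.8900² = 552.1653.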